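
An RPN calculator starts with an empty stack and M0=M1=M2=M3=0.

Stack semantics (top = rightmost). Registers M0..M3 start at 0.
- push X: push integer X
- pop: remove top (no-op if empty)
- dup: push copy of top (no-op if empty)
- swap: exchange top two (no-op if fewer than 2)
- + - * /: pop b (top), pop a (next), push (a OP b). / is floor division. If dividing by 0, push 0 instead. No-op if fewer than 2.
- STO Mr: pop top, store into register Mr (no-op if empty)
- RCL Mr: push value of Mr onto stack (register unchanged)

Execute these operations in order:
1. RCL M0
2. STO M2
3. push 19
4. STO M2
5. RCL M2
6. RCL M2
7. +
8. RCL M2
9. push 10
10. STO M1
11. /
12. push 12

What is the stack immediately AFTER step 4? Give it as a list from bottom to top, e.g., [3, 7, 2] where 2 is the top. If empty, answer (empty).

After op 1 (RCL M0): stack=[0] mem=[0,0,0,0]
After op 2 (STO M2): stack=[empty] mem=[0,0,0,0]
After op 3 (push 19): stack=[19] mem=[0,0,0,0]
After op 4 (STO M2): stack=[empty] mem=[0,0,19,0]

(empty)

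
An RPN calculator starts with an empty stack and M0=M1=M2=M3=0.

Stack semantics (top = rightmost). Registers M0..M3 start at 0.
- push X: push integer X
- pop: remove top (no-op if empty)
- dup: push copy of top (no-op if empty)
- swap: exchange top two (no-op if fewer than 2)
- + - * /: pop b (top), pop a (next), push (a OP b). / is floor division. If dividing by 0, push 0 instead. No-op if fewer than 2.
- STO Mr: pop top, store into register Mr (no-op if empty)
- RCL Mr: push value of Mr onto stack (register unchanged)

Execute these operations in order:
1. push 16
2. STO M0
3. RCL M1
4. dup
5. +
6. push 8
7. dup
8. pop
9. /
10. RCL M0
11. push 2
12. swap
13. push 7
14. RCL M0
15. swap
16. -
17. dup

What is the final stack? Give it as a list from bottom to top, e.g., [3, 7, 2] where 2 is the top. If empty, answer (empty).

Answer: [0, 2, 16, 9, 9]

Derivation:
After op 1 (push 16): stack=[16] mem=[0,0,0,0]
After op 2 (STO M0): stack=[empty] mem=[16,0,0,0]
After op 3 (RCL M1): stack=[0] mem=[16,0,0,0]
After op 4 (dup): stack=[0,0] mem=[16,0,0,0]
After op 5 (+): stack=[0] mem=[16,0,0,0]
After op 6 (push 8): stack=[0,8] mem=[16,0,0,0]
After op 7 (dup): stack=[0,8,8] mem=[16,0,0,0]
After op 8 (pop): stack=[0,8] mem=[16,0,0,0]
After op 9 (/): stack=[0] mem=[16,0,0,0]
After op 10 (RCL M0): stack=[0,16] mem=[16,0,0,0]
After op 11 (push 2): stack=[0,16,2] mem=[16,0,0,0]
After op 12 (swap): stack=[0,2,16] mem=[16,0,0,0]
After op 13 (push 7): stack=[0,2,16,7] mem=[16,0,0,0]
After op 14 (RCL M0): stack=[0,2,16,7,16] mem=[16,0,0,0]
After op 15 (swap): stack=[0,2,16,16,7] mem=[16,0,0,0]
After op 16 (-): stack=[0,2,16,9] mem=[16,0,0,0]
After op 17 (dup): stack=[0,2,16,9,9] mem=[16,0,0,0]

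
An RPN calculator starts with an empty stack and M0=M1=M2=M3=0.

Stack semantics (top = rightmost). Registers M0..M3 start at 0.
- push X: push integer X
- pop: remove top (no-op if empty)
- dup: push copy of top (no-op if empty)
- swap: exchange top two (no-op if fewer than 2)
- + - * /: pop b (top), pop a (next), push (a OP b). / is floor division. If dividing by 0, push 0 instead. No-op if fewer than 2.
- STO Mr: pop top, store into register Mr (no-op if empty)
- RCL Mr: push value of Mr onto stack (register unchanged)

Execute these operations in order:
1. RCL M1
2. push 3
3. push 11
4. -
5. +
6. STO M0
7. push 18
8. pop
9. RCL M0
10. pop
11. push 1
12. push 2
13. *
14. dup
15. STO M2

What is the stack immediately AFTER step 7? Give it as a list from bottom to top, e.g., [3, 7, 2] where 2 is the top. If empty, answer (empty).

After op 1 (RCL M1): stack=[0] mem=[0,0,0,0]
After op 2 (push 3): stack=[0,3] mem=[0,0,0,0]
After op 3 (push 11): stack=[0,3,11] mem=[0,0,0,0]
After op 4 (-): stack=[0,-8] mem=[0,0,0,0]
After op 5 (+): stack=[-8] mem=[0,0,0,0]
After op 6 (STO M0): stack=[empty] mem=[-8,0,0,0]
After op 7 (push 18): stack=[18] mem=[-8,0,0,0]

[18]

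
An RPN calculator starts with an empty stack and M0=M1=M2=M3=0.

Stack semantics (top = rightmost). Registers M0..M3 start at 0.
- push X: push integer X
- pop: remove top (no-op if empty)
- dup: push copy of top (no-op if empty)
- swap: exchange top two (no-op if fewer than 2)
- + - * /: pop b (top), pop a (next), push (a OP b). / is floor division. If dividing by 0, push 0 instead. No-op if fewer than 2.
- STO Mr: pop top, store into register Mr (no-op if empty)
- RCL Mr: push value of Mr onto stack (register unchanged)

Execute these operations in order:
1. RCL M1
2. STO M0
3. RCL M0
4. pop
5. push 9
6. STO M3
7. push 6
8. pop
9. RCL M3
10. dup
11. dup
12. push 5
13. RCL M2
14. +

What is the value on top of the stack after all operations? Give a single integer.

After op 1 (RCL M1): stack=[0] mem=[0,0,0,0]
After op 2 (STO M0): stack=[empty] mem=[0,0,0,0]
After op 3 (RCL M0): stack=[0] mem=[0,0,0,0]
After op 4 (pop): stack=[empty] mem=[0,0,0,0]
After op 5 (push 9): stack=[9] mem=[0,0,0,0]
After op 6 (STO M3): stack=[empty] mem=[0,0,0,9]
After op 7 (push 6): stack=[6] mem=[0,0,0,9]
After op 8 (pop): stack=[empty] mem=[0,0,0,9]
After op 9 (RCL M3): stack=[9] mem=[0,0,0,9]
After op 10 (dup): stack=[9,9] mem=[0,0,0,9]
After op 11 (dup): stack=[9,9,9] mem=[0,0,0,9]
After op 12 (push 5): stack=[9,9,9,5] mem=[0,0,0,9]
After op 13 (RCL M2): stack=[9,9,9,5,0] mem=[0,0,0,9]
After op 14 (+): stack=[9,9,9,5] mem=[0,0,0,9]

Answer: 5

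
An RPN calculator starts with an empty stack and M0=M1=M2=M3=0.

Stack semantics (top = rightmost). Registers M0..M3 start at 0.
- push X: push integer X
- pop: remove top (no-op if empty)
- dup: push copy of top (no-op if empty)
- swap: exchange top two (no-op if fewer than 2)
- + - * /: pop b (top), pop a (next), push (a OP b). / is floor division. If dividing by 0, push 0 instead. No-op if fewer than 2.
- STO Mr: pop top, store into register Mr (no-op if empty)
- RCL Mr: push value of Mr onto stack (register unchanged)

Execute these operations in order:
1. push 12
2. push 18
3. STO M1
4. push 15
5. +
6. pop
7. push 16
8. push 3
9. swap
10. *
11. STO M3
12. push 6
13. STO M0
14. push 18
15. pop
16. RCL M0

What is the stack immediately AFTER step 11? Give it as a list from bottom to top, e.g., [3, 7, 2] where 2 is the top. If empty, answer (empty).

After op 1 (push 12): stack=[12] mem=[0,0,0,0]
After op 2 (push 18): stack=[12,18] mem=[0,0,0,0]
After op 3 (STO M1): stack=[12] mem=[0,18,0,0]
After op 4 (push 15): stack=[12,15] mem=[0,18,0,0]
After op 5 (+): stack=[27] mem=[0,18,0,0]
After op 6 (pop): stack=[empty] mem=[0,18,0,0]
After op 7 (push 16): stack=[16] mem=[0,18,0,0]
After op 8 (push 3): stack=[16,3] mem=[0,18,0,0]
After op 9 (swap): stack=[3,16] mem=[0,18,0,0]
After op 10 (*): stack=[48] mem=[0,18,0,0]
After op 11 (STO M3): stack=[empty] mem=[0,18,0,48]

(empty)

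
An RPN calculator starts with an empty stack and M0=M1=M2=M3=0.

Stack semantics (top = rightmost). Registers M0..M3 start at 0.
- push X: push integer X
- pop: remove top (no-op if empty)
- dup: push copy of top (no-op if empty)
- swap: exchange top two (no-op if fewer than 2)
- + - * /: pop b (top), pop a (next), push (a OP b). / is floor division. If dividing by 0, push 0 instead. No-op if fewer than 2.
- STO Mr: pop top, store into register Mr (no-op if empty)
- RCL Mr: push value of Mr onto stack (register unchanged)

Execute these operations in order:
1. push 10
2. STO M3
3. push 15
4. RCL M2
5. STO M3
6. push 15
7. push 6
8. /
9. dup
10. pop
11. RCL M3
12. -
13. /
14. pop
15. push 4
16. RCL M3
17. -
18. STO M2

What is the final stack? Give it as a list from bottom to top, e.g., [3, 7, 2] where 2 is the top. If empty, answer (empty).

After op 1 (push 10): stack=[10] mem=[0,0,0,0]
After op 2 (STO M3): stack=[empty] mem=[0,0,0,10]
After op 3 (push 15): stack=[15] mem=[0,0,0,10]
After op 4 (RCL M2): stack=[15,0] mem=[0,0,0,10]
After op 5 (STO M3): stack=[15] mem=[0,0,0,0]
After op 6 (push 15): stack=[15,15] mem=[0,0,0,0]
After op 7 (push 6): stack=[15,15,6] mem=[0,0,0,0]
After op 8 (/): stack=[15,2] mem=[0,0,0,0]
After op 9 (dup): stack=[15,2,2] mem=[0,0,0,0]
After op 10 (pop): stack=[15,2] mem=[0,0,0,0]
After op 11 (RCL M3): stack=[15,2,0] mem=[0,0,0,0]
After op 12 (-): stack=[15,2] mem=[0,0,0,0]
After op 13 (/): stack=[7] mem=[0,0,0,0]
After op 14 (pop): stack=[empty] mem=[0,0,0,0]
After op 15 (push 4): stack=[4] mem=[0,0,0,0]
After op 16 (RCL M3): stack=[4,0] mem=[0,0,0,0]
After op 17 (-): stack=[4] mem=[0,0,0,0]
After op 18 (STO M2): stack=[empty] mem=[0,0,4,0]

Answer: (empty)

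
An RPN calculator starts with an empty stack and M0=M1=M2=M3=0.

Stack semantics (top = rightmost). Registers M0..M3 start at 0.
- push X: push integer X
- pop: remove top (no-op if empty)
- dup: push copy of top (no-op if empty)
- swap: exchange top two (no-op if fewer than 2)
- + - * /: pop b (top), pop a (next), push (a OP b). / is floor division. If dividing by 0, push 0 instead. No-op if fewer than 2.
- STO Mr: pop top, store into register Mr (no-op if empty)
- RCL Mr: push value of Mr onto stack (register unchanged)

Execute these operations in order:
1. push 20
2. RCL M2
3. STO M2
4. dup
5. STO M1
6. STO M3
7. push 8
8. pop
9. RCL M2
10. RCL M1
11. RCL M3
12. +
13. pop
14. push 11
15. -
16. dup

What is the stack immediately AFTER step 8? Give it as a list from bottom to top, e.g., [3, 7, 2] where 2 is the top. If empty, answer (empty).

After op 1 (push 20): stack=[20] mem=[0,0,0,0]
After op 2 (RCL M2): stack=[20,0] mem=[0,0,0,0]
After op 3 (STO M2): stack=[20] mem=[0,0,0,0]
After op 4 (dup): stack=[20,20] mem=[0,0,0,0]
After op 5 (STO M1): stack=[20] mem=[0,20,0,0]
After op 6 (STO M3): stack=[empty] mem=[0,20,0,20]
After op 7 (push 8): stack=[8] mem=[0,20,0,20]
After op 8 (pop): stack=[empty] mem=[0,20,0,20]

(empty)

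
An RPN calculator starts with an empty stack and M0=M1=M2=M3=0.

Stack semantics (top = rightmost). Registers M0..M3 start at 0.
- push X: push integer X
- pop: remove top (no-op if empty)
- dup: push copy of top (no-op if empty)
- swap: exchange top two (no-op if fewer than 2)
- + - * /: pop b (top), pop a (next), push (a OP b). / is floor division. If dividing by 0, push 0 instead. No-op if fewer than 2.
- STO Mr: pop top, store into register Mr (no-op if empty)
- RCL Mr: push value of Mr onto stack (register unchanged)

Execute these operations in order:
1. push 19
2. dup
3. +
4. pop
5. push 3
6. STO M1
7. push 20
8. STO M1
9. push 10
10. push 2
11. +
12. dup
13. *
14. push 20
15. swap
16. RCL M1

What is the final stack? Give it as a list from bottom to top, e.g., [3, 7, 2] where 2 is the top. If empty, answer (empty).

Answer: [20, 144, 20]

Derivation:
After op 1 (push 19): stack=[19] mem=[0,0,0,0]
After op 2 (dup): stack=[19,19] mem=[0,0,0,0]
After op 3 (+): stack=[38] mem=[0,0,0,0]
After op 4 (pop): stack=[empty] mem=[0,0,0,0]
After op 5 (push 3): stack=[3] mem=[0,0,0,0]
After op 6 (STO M1): stack=[empty] mem=[0,3,0,0]
After op 7 (push 20): stack=[20] mem=[0,3,0,0]
After op 8 (STO M1): stack=[empty] mem=[0,20,0,0]
After op 9 (push 10): stack=[10] mem=[0,20,0,0]
After op 10 (push 2): stack=[10,2] mem=[0,20,0,0]
After op 11 (+): stack=[12] mem=[0,20,0,0]
After op 12 (dup): stack=[12,12] mem=[0,20,0,0]
After op 13 (*): stack=[144] mem=[0,20,0,0]
After op 14 (push 20): stack=[144,20] mem=[0,20,0,0]
After op 15 (swap): stack=[20,144] mem=[0,20,0,0]
After op 16 (RCL M1): stack=[20,144,20] mem=[0,20,0,0]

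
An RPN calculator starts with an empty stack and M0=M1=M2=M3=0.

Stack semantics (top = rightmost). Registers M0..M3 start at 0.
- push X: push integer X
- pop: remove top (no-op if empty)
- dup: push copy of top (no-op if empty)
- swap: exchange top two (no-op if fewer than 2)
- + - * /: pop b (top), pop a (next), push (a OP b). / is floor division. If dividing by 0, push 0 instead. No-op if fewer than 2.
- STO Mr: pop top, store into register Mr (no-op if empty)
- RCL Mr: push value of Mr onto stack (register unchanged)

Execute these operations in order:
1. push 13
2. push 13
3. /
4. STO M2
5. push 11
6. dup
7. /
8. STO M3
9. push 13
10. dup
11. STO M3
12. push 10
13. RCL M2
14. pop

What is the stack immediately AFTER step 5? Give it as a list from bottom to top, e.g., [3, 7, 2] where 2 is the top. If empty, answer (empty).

After op 1 (push 13): stack=[13] mem=[0,0,0,0]
After op 2 (push 13): stack=[13,13] mem=[0,0,0,0]
After op 3 (/): stack=[1] mem=[0,0,0,0]
After op 4 (STO M2): stack=[empty] mem=[0,0,1,0]
After op 5 (push 11): stack=[11] mem=[0,0,1,0]

[11]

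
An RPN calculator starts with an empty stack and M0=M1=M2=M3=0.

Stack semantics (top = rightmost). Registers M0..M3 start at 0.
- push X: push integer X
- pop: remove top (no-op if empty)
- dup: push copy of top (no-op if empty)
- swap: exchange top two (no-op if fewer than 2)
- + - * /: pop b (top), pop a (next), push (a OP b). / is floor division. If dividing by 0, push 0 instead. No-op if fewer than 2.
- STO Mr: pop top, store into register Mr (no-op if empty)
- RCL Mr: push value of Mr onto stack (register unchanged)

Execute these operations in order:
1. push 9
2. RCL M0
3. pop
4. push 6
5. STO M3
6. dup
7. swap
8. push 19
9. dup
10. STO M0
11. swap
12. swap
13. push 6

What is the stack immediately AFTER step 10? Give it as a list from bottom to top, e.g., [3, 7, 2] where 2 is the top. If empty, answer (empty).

After op 1 (push 9): stack=[9] mem=[0,0,0,0]
After op 2 (RCL M0): stack=[9,0] mem=[0,0,0,0]
After op 3 (pop): stack=[9] mem=[0,0,0,0]
After op 4 (push 6): stack=[9,6] mem=[0,0,0,0]
After op 5 (STO M3): stack=[9] mem=[0,0,0,6]
After op 6 (dup): stack=[9,9] mem=[0,0,0,6]
After op 7 (swap): stack=[9,9] mem=[0,0,0,6]
After op 8 (push 19): stack=[9,9,19] mem=[0,0,0,6]
After op 9 (dup): stack=[9,9,19,19] mem=[0,0,0,6]
After op 10 (STO M0): stack=[9,9,19] mem=[19,0,0,6]

[9, 9, 19]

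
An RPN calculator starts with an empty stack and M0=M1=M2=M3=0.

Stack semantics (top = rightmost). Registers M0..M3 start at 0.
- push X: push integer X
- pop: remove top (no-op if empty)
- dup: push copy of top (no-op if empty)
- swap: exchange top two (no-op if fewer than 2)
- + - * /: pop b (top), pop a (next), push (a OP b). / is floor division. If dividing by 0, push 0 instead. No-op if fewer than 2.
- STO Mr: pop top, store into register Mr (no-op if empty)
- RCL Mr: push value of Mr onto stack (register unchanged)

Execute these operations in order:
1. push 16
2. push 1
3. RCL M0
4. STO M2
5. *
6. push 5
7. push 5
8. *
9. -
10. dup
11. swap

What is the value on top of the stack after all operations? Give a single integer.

After op 1 (push 16): stack=[16] mem=[0,0,0,0]
After op 2 (push 1): stack=[16,1] mem=[0,0,0,0]
After op 3 (RCL M0): stack=[16,1,0] mem=[0,0,0,0]
After op 4 (STO M2): stack=[16,1] mem=[0,0,0,0]
After op 5 (*): stack=[16] mem=[0,0,0,0]
After op 6 (push 5): stack=[16,5] mem=[0,0,0,0]
After op 7 (push 5): stack=[16,5,5] mem=[0,0,0,0]
After op 8 (*): stack=[16,25] mem=[0,0,0,0]
After op 9 (-): stack=[-9] mem=[0,0,0,0]
After op 10 (dup): stack=[-9,-9] mem=[0,0,0,0]
After op 11 (swap): stack=[-9,-9] mem=[0,0,0,0]

Answer: -9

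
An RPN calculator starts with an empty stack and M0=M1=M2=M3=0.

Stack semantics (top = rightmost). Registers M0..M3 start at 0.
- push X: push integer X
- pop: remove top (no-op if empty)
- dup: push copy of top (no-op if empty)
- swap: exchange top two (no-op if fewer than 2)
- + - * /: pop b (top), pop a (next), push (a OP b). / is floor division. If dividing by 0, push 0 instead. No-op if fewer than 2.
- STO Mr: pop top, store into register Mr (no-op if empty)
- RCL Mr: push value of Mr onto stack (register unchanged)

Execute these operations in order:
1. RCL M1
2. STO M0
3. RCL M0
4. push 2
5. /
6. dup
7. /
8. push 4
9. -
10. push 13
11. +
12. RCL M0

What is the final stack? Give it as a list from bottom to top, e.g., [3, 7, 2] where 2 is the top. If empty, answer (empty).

After op 1 (RCL M1): stack=[0] mem=[0,0,0,0]
After op 2 (STO M0): stack=[empty] mem=[0,0,0,0]
After op 3 (RCL M0): stack=[0] mem=[0,0,0,0]
After op 4 (push 2): stack=[0,2] mem=[0,0,0,0]
After op 5 (/): stack=[0] mem=[0,0,0,0]
After op 6 (dup): stack=[0,0] mem=[0,0,0,0]
After op 7 (/): stack=[0] mem=[0,0,0,0]
After op 8 (push 4): stack=[0,4] mem=[0,0,0,0]
After op 9 (-): stack=[-4] mem=[0,0,0,0]
After op 10 (push 13): stack=[-4,13] mem=[0,0,0,0]
After op 11 (+): stack=[9] mem=[0,0,0,0]
After op 12 (RCL M0): stack=[9,0] mem=[0,0,0,0]

Answer: [9, 0]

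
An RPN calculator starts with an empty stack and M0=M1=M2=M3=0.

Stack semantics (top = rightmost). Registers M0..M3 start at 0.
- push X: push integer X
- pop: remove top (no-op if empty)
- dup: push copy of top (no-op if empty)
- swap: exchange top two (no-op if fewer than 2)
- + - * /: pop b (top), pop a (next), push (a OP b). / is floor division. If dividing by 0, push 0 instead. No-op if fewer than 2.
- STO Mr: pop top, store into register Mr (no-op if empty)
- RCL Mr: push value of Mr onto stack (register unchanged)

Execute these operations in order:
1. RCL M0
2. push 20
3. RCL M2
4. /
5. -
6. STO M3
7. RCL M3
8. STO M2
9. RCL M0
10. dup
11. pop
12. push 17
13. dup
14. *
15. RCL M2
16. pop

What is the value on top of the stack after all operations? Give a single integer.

After op 1 (RCL M0): stack=[0] mem=[0,0,0,0]
After op 2 (push 20): stack=[0,20] mem=[0,0,0,0]
After op 3 (RCL M2): stack=[0,20,0] mem=[0,0,0,0]
After op 4 (/): stack=[0,0] mem=[0,0,0,0]
After op 5 (-): stack=[0] mem=[0,0,0,0]
After op 6 (STO M3): stack=[empty] mem=[0,0,0,0]
After op 7 (RCL M3): stack=[0] mem=[0,0,0,0]
After op 8 (STO M2): stack=[empty] mem=[0,0,0,0]
After op 9 (RCL M0): stack=[0] mem=[0,0,0,0]
After op 10 (dup): stack=[0,0] mem=[0,0,0,0]
After op 11 (pop): stack=[0] mem=[0,0,0,0]
After op 12 (push 17): stack=[0,17] mem=[0,0,0,0]
After op 13 (dup): stack=[0,17,17] mem=[0,0,0,0]
After op 14 (*): stack=[0,289] mem=[0,0,0,0]
After op 15 (RCL M2): stack=[0,289,0] mem=[0,0,0,0]
After op 16 (pop): stack=[0,289] mem=[0,0,0,0]

Answer: 289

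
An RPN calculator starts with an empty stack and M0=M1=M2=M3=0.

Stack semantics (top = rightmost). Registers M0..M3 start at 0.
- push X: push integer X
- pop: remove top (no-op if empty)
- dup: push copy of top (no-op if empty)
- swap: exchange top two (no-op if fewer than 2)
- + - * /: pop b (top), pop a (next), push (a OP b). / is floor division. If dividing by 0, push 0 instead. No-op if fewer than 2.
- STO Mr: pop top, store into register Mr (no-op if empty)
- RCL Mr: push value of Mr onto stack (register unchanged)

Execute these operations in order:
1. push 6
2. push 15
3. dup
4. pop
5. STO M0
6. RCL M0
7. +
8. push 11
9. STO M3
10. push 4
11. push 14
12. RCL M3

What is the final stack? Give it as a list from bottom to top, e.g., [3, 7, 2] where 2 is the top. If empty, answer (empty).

After op 1 (push 6): stack=[6] mem=[0,0,0,0]
After op 2 (push 15): stack=[6,15] mem=[0,0,0,0]
After op 3 (dup): stack=[6,15,15] mem=[0,0,0,0]
After op 4 (pop): stack=[6,15] mem=[0,0,0,0]
After op 5 (STO M0): stack=[6] mem=[15,0,0,0]
After op 6 (RCL M0): stack=[6,15] mem=[15,0,0,0]
After op 7 (+): stack=[21] mem=[15,0,0,0]
After op 8 (push 11): stack=[21,11] mem=[15,0,0,0]
After op 9 (STO M3): stack=[21] mem=[15,0,0,11]
After op 10 (push 4): stack=[21,4] mem=[15,0,0,11]
After op 11 (push 14): stack=[21,4,14] mem=[15,0,0,11]
After op 12 (RCL M3): stack=[21,4,14,11] mem=[15,0,0,11]

Answer: [21, 4, 14, 11]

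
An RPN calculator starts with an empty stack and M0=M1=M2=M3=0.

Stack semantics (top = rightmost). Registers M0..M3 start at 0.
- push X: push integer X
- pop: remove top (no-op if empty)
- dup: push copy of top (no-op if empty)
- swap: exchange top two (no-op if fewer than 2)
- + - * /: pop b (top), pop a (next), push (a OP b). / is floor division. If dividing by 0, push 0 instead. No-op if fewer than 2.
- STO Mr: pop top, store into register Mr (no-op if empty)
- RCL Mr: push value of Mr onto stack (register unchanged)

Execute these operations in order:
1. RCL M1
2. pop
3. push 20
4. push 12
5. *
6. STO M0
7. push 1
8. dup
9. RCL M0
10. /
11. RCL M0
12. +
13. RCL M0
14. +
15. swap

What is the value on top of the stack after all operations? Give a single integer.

Answer: 1

Derivation:
After op 1 (RCL M1): stack=[0] mem=[0,0,0,0]
After op 2 (pop): stack=[empty] mem=[0,0,0,0]
After op 3 (push 20): stack=[20] mem=[0,0,0,0]
After op 4 (push 12): stack=[20,12] mem=[0,0,0,0]
After op 5 (*): stack=[240] mem=[0,0,0,0]
After op 6 (STO M0): stack=[empty] mem=[240,0,0,0]
After op 7 (push 1): stack=[1] mem=[240,0,0,0]
After op 8 (dup): stack=[1,1] mem=[240,0,0,0]
After op 9 (RCL M0): stack=[1,1,240] mem=[240,0,0,0]
After op 10 (/): stack=[1,0] mem=[240,0,0,0]
After op 11 (RCL M0): stack=[1,0,240] mem=[240,0,0,0]
After op 12 (+): stack=[1,240] mem=[240,0,0,0]
After op 13 (RCL M0): stack=[1,240,240] mem=[240,0,0,0]
After op 14 (+): stack=[1,480] mem=[240,0,0,0]
After op 15 (swap): stack=[480,1] mem=[240,0,0,0]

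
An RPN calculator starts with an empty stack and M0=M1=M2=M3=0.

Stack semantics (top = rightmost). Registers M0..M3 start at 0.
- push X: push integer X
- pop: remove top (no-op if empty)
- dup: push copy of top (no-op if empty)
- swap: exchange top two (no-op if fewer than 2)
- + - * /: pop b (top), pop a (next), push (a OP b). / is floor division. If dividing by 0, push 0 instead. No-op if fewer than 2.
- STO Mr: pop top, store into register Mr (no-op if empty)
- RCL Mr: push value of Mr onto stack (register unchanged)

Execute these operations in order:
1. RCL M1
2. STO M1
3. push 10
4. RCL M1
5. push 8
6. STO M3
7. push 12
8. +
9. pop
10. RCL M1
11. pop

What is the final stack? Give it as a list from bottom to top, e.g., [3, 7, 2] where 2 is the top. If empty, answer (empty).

After op 1 (RCL M1): stack=[0] mem=[0,0,0,0]
After op 2 (STO M1): stack=[empty] mem=[0,0,0,0]
After op 3 (push 10): stack=[10] mem=[0,0,0,0]
After op 4 (RCL M1): stack=[10,0] mem=[0,0,0,0]
After op 5 (push 8): stack=[10,0,8] mem=[0,0,0,0]
After op 6 (STO M3): stack=[10,0] mem=[0,0,0,8]
After op 7 (push 12): stack=[10,0,12] mem=[0,0,0,8]
After op 8 (+): stack=[10,12] mem=[0,0,0,8]
After op 9 (pop): stack=[10] mem=[0,0,0,8]
After op 10 (RCL M1): stack=[10,0] mem=[0,0,0,8]
After op 11 (pop): stack=[10] mem=[0,0,0,8]

Answer: [10]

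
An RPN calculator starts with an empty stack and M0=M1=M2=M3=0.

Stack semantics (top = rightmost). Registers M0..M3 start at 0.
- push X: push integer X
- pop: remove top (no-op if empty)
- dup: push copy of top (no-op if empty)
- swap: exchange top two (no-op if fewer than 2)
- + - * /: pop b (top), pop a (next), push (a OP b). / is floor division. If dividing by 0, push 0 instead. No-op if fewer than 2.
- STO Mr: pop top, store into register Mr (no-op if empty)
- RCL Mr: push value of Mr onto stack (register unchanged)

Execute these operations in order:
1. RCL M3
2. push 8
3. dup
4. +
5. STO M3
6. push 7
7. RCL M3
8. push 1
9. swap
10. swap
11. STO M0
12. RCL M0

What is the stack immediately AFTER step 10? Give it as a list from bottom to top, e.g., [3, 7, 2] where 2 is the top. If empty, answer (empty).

After op 1 (RCL M3): stack=[0] mem=[0,0,0,0]
After op 2 (push 8): stack=[0,8] mem=[0,0,0,0]
After op 3 (dup): stack=[0,8,8] mem=[0,0,0,0]
After op 4 (+): stack=[0,16] mem=[0,0,0,0]
After op 5 (STO M3): stack=[0] mem=[0,0,0,16]
After op 6 (push 7): stack=[0,7] mem=[0,0,0,16]
After op 7 (RCL M3): stack=[0,7,16] mem=[0,0,0,16]
After op 8 (push 1): stack=[0,7,16,1] mem=[0,0,0,16]
After op 9 (swap): stack=[0,7,1,16] mem=[0,0,0,16]
After op 10 (swap): stack=[0,7,16,1] mem=[0,0,0,16]

[0, 7, 16, 1]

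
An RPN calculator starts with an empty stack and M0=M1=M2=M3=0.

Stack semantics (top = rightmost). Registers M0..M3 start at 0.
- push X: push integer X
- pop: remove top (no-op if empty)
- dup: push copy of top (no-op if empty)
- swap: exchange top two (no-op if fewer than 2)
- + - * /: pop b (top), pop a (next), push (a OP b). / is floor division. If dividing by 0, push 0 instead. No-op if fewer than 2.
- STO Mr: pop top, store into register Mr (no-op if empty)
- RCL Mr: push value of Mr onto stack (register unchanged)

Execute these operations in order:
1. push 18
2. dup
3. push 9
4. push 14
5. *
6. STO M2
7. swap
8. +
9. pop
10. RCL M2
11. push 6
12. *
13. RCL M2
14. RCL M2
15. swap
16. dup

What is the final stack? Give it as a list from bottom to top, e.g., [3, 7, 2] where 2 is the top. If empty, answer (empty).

After op 1 (push 18): stack=[18] mem=[0,0,0,0]
After op 2 (dup): stack=[18,18] mem=[0,0,0,0]
After op 3 (push 9): stack=[18,18,9] mem=[0,0,0,0]
After op 4 (push 14): stack=[18,18,9,14] mem=[0,0,0,0]
After op 5 (*): stack=[18,18,126] mem=[0,0,0,0]
After op 6 (STO M2): stack=[18,18] mem=[0,0,126,0]
After op 7 (swap): stack=[18,18] mem=[0,0,126,0]
After op 8 (+): stack=[36] mem=[0,0,126,0]
After op 9 (pop): stack=[empty] mem=[0,0,126,0]
After op 10 (RCL M2): stack=[126] mem=[0,0,126,0]
After op 11 (push 6): stack=[126,6] mem=[0,0,126,0]
After op 12 (*): stack=[756] mem=[0,0,126,0]
After op 13 (RCL M2): stack=[756,126] mem=[0,0,126,0]
After op 14 (RCL M2): stack=[756,126,126] mem=[0,0,126,0]
After op 15 (swap): stack=[756,126,126] mem=[0,0,126,0]
After op 16 (dup): stack=[756,126,126,126] mem=[0,0,126,0]

Answer: [756, 126, 126, 126]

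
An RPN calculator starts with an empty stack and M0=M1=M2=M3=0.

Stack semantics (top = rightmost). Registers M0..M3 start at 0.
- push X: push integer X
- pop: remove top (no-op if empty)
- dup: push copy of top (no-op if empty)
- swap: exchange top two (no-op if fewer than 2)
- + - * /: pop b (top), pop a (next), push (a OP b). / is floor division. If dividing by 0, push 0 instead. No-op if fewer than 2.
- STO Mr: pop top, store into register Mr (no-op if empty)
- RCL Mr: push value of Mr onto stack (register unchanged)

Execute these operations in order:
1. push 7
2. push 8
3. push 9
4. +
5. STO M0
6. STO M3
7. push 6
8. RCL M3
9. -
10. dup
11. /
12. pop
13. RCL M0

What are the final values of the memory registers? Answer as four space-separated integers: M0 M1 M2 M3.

After op 1 (push 7): stack=[7] mem=[0,0,0,0]
After op 2 (push 8): stack=[7,8] mem=[0,0,0,0]
After op 3 (push 9): stack=[7,8,9] mem=[0,0,0,0]
After op 4 (+): stack=[7,17] mem=[0,0,0,0]
After op 5 (STO M0): stack=[7] mem=[17,0,0,0]
After op 6 (STO M3): stack=[empty] mem=[17,0,0,7]
After op 7 (push 6): stack=[6] mem=[17,0,0,7]
After op 8 (RCL M3): stack=[6,7] mem=[17,0,0,7]
After op 9 (-): stack=[-1] mem=[17,0,0,7]
After op 10 (dup): stack=[-1,-1] mem=[17,0,0,7]
After op 11 (/): stack=[1] mem=[17,0,0,7]
After op 12 (pop): stack=[empty] mem=[17,0,0,7]
After op 13 (RCL M0): stack=[17] mem=[17,0,0,7]

Answer: 17 0 0 7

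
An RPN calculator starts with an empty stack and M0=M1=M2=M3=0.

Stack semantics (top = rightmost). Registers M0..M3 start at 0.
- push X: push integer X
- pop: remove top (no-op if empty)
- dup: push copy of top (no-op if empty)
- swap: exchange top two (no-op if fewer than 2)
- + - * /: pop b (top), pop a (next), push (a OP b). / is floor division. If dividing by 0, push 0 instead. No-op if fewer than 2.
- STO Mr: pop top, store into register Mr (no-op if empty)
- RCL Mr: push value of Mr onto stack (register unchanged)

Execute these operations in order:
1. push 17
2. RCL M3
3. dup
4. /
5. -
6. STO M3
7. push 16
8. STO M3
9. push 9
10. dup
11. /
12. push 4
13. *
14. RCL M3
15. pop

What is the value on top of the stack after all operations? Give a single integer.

After op 1 (push 17): stack=[17] mem=[0,0,0,0]
After op 2 (RCL M3): stack=[17,0] mem=[0,0,0,0]
After op 3 (dup): stack=[17,0,0] mem=[0,0,0,0]
After op 4 (/): stack=[17,0] mem=[0,0,0,0]
After op 5 (-): stack=[17] mem=[0,0,0,0]
After op 6 (STO M3): stack=[empty] mem=[0,0,0,17]
After op 7 (push 16): stack=[16] mem=[0,0,0,17]
After op 8 (STO M3): stack=[empty] mem=[0,0,0,16]
After op 9 (push 9): stack=[9] mem=[0,0,0,16]
After op 10 (dup): stack=[9,9] mem=[0,0,0,16]
After op 11 (/): stack=[1] mem=[0,0,0,16]
After op 12 (push 4): stack=[1,4] mem=[0,0,0,16]
After op 13 (*): stack=[4] mem=[0,0,0,16]
After op 14 (RCL M3): stack=[4,16] mem=[0,0,0,16]
After op 15 (pop): stack=[4] mem=[0,0,0,16]

Answer: 4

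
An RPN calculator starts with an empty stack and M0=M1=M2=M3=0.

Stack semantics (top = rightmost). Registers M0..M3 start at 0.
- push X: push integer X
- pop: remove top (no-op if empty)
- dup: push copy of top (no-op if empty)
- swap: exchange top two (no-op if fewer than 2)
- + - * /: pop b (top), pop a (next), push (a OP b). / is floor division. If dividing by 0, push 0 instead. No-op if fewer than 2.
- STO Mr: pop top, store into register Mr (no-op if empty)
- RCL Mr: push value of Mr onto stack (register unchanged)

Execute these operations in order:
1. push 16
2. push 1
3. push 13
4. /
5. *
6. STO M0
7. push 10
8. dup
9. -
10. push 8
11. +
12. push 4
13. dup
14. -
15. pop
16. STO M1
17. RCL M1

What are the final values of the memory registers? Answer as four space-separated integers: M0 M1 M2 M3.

After op 1 (push 16): stack=[16] mem=[0,0,0,0]
After op 2 (push 1): stack=[16,1] mem=[0,0,0,0]
After op 3 (push 13): stack=[16,1,13] mem=[0,0,0,0]
After op 4 (/): stack=[16,0] mem=[0,0,0,0]
After op 5 (*): stack=[0] mem=[0,0,0,0]
After op 6 (STO M0): stack=[empty] mem=[0,0,0,0]
After op 7 (push 10): stack=[10] mem=[0,0,0,0]
After op 8 (dup): stack=[10,10] mem=[0,0,0,0]
After op 9 (-): stack=[0] mem=[0,0,0,0]
After op 10 (push 8): stack=[0,8] mem=[0,0,0,0]
After op 11 (+): stack=[8] mem=[0,0,0,0]
After op 12 (push 4): stack=[8,4] mem=[0,0,0,0]
After op 13 (dup): stack=[8,4,4] mem=[0,0,0,0]
After op 14 (-): stack=[8,0] mem=[0,0,0,0]
After op 15 (pop): stack=[8] mem=[0,0,0,0]
After op 16 (STO M1): stack=[empty] mem=[0,8,0,0]
After op 17 (RCL M1): stack=[8] mem=[0,8,0,0]

Answer: 0 8 0 0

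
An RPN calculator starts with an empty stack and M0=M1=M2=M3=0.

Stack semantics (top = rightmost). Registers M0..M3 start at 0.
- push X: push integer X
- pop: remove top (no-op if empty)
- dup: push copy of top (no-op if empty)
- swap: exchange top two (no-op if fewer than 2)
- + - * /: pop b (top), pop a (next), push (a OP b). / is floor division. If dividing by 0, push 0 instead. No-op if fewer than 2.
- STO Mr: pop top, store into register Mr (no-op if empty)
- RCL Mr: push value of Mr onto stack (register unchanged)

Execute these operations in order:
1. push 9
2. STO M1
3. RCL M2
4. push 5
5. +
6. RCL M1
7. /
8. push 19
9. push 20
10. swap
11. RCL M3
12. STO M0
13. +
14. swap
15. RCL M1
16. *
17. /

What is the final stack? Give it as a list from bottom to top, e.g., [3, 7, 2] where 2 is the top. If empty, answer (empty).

After op 1 (push 9): stack=[9] mem=[0,0,0,0]
After op 2 (STO M1): stack=[empty] mem=[0,9,0,0]
After op 3 (RCL M2): stack=[0] mem=[0,9,0,0]
After op 4 (push 5): stack=[0,5] mem=[0,9,0,0]
After op 5 (+): stack=[5] mem=[0,9,0,0]
After op 6 (RCL M1): stack=[5,9] mem=[0,9,0,0]
After op 7 (/): stack=[0] mem=[0,9,0,0]
After op 8 (push 19): stack=[0,19] mem=[0,9,0,0]
After op 9 (push 20): stack=[0,19,20] mem=[0,9,0,0]
After op 10 (swap): stack=[0,20,19] mem=[0,9,0,0]
After op 11 (RCL M3): stack=[0,20,19,0] mem=[0,9,0,0]
After op 12 (STO M0): stack=[0,20,19] mem=[0,9,0,0]
After op 13 (+): stack=[0,39] mem=[0,9,0,0]
After op 14 (swap): stack=[39,0] mem=[0,9,0,0]
After op 15 (RCL M1): stack=[39,0,9] mem=[0,9,0,0]
After op 16 (*): stack=[39,0] mem=[0,9,0,0]
After op 17 (/): stack=[0] mem=[0,9,0,0]

Answer: [0]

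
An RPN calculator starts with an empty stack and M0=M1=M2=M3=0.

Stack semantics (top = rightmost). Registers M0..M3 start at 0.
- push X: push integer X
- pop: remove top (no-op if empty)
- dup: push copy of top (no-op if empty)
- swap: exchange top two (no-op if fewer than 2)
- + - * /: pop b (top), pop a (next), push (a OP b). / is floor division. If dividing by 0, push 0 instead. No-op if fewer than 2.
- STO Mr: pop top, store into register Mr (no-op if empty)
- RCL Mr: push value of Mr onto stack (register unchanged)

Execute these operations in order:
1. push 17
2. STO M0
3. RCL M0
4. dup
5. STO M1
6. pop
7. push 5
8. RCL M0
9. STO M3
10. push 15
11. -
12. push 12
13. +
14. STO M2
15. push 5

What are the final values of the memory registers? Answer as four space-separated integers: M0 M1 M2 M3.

Answer: 17 17 2 17

Derivation:
After op 1 (push 17): stack=[17] mem=[0,0,0,0]
After op 2 (STO M0): stack=[empty] mem=[17,0,0,0]
After op 3 (RCL M0): stack=[17] mem=[17,0,0,0]
After op 4 (dup): stack=[17,17] mem=[17,0,0,0]
After op 5 (STO M1): stack=[17] mem=[17,17,0,0]
After op 6 (pop): stack=[empty] mem=[17,17,0,0]
After op 7 (push 5): stack=[5] mem=[17,17,0,0]
After op 8 (RCL M0): stack=[5,17] mem=[17,17,0,0]
After op 9 (STO M3): stack=[5] mem=[17,17,0,17]
After op 10 (push 15): stack=[5,15] mem=[17,17,0,17]
After op 11 (-): stack=[-10] mem=[17,17,0,17]
After op 12 (push 12): stack=[-10,12] mem=[17,17,0,17]
After op 13 (+): stack=[2] mem=[17,17,0,17]
After op 14 (STO M2): stack=[empty] mem=[17,17,2,17]
After op 15 (push 5): stack=[5] mem=[17,17,2,17]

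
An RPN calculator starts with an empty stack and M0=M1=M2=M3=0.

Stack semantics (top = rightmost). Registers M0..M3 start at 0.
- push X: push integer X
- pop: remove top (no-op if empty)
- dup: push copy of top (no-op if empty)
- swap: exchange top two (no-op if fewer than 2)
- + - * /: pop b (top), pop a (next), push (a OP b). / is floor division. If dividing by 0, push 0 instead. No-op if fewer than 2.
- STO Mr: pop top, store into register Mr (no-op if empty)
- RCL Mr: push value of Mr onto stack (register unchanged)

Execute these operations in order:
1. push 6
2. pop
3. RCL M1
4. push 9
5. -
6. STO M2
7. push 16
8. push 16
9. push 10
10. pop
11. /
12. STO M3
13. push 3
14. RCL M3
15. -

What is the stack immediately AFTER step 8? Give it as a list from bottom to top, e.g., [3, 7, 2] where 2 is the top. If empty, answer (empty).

After op 1 (push 6): stack=[6] mem=[0,0,0,0]
After op 2 (pop): stack=[empty] mem=[0,0,0,0]
After op 3 (RCL M1): stack=[0] mem=[0,0,0,0]
After op 4 (push 9): stack=[0,9] mem=[0,0,0,0]
After op 5 (-): stack=[-9] mem=[0,0,0,0]
After op 6 (STO M2): stack=[empty] mem=[0,0,-9,0]
After op 7 (push 16): stack=[16] mem=[0,0,-9,0]
After op 8 (push 16): stack=[16,16] mem=[0,0,-9,0]

[16, 16]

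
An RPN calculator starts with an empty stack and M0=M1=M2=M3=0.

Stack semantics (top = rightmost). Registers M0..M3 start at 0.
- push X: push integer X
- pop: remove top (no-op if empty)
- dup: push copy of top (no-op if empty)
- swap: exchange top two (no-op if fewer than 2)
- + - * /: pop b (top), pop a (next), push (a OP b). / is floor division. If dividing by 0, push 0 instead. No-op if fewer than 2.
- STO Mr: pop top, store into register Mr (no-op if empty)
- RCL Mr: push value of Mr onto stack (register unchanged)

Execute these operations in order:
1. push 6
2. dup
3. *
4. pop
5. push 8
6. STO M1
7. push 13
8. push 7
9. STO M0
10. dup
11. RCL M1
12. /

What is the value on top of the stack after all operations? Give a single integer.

After op 1 (push 6): stack=[6] mem=[0,0,0,0]
After op 2 (dup): stack=[6,6] mem=[0,0,0,0]
After op 3 (*): stack=[36] mem=[0,0,0,0]
After op 4 (pop): stack=[empty] mem=[0,0,0,0]
After op 5 (push 8): stack=[8] mem=[0,0,0,0]
After op 6 (STO M1): stack=[empty] mem=[0,8,0,0]
After op 7 (push 13): stack=[13] mem=[0,8,0,0]
After op 8 (push 7): stack=[13,7] mem=[0,8,0,0]
After op 9 (STO M0): stack=[13] mem=[7,8,0,0]
After op 10 (dup): stack=[13,13] mem=[7,8,0,0]
After op 11 (RCL M1): stack=[13,13,8] mem=[7,8,0,0]
After op 12 (/): stack=[13,1] mem=[7,8,0,0]

Answer: 1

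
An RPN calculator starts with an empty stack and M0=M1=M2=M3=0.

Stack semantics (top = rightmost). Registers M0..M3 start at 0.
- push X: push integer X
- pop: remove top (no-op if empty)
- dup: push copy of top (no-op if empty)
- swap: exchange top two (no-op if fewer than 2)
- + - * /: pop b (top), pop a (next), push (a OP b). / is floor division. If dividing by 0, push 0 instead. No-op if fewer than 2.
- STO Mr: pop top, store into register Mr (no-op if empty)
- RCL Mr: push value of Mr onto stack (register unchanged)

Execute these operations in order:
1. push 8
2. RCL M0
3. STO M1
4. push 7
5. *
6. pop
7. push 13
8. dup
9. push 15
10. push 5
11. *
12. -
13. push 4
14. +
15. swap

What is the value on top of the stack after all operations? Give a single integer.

Answer: 13

Derivation:
After op 1 (push 8): stack=[8] mem=[0,0,0,0]
After op 2 (RCL M0): stack=[8,0] mem=[0,0,0,0]
After op 3 (STO M1): stack=[8] mem=[0,0,0,0]
After op 4 (push 7): stack=[8,7] mem=[0,0,0,0]
After op 5 (*): stack=[56] mem=[0,0,0,0]
After op 6 (pop): stack=[empty] mem=[0,0,0,0]
After op 7 (push 13): stack=[13] mem=[0,0,0,0]
After op 8 (dup): stack=[13,13] mem=[0,0,0,0]
After op 9 (push 15): stack=[13,13,15] mem=[0,0,0,0]
After op 10 (push 5): stack=[13,13,15,5] mem=[0,0,0,0]
After op 11 (*): stack=[13,13,75] mem=[0,0,0,0]
After op 12 (-): stack=[13,-62] mem=[0,0,0,0]
After op 13 (push 4): stack=[13,-62,4] mem=[0,0,0,0]
After op 14 (+): stack=[13,-58] mem=[0,0,0,0]
After op 15 (swap): stack=[-58,13] mem=[0,0,0,0]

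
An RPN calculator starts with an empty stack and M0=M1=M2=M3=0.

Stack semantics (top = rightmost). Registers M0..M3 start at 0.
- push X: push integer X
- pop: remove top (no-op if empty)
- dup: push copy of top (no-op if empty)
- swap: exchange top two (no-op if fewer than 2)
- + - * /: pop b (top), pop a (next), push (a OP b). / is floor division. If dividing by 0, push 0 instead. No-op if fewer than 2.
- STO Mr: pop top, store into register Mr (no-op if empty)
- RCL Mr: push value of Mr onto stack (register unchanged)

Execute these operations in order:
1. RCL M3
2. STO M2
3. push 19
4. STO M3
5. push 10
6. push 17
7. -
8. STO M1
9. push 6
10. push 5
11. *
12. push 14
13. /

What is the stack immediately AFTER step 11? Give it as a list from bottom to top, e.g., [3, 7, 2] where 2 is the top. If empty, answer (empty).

After op 1 (RCL M3): stack=[0] mem=[0,0,0,0]
After op 2 (STO M2): stack=[empty] mem=[0,0,0,0]
After op 3 (push 19): stack=[19] mem=[0,0,0,0]
After op 4 (STO M3): stack=[empty] mem=[0,0,0,19]
After op 5 (push 10): stack=[10] mem=[0,0,0,19]
After op 6 (push 17): stack=[10,17] mem=[0,0,0,19]
After op 7 (-): stack=[-7] mem=[0,0,0,19]
After op 8 (STO M1): stack=[empty] mem=[0,-7,0,19]
After op 9 (push 6): stack=[6] mem=[0,-7,0,19]
After op 10 (push 5): stack=[6,5] mem=[0,-7,0,19]
After op 11 (*): stack=[30] mem=[0,-7,0,19]

[30]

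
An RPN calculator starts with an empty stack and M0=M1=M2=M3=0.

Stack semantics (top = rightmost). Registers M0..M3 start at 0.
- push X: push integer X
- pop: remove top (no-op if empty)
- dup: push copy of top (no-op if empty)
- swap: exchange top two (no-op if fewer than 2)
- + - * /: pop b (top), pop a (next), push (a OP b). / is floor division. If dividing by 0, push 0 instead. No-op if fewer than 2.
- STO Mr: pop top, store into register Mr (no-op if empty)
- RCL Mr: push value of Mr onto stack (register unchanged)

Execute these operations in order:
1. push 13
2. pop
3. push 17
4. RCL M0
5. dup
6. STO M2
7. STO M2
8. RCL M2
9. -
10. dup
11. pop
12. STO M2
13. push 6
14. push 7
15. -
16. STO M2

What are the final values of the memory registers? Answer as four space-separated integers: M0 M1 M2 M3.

Answer: 0 0 -1 0

Derivation:
After op 1 (push 13): stack=[13] mem=[0,0,0,0]
After op 2 (pop): stack=[empty] mem=[0,0,0,0]
After op 3 (push 17): stack=[17] mem=[0,0,0,0]
After op 4 (RCL M0): stack=[17,0] mem=[0,0,0,0]
After op 5 (dup): stack=[17,0,0] mem=[0,0,0,0]
After op 6 (STO M2): stack=[17,0] mem=[0,0,0,0]
After op 7 (STO M2): stack=[17] mem=[0,0,0,0]
After op 8 (RCL M2): stack=[17,0] mem=[0,0,0,0]
After op 9 (-): stack=[17] mem=[0,0,0,0]
After op 10 (dup): stack=[17,17] mem=[0,0,0,0]
After op 11 (pop): stack=[17] mem=[0,0,0,0]
After op 12 (STO M2): stack=[empty] mem=[0,0,17,0]
After op 13 (push 6): stack=[6] mem=[0,0,17,0]
After op 14 (push 7): stack=[6,7] mem=[0,0,17,0]
After op 15 (-): stack=[-1] mem=[0,0,17,0]
After op 16 (STO M2): stack=[empty] mem=[0,0,-1,0]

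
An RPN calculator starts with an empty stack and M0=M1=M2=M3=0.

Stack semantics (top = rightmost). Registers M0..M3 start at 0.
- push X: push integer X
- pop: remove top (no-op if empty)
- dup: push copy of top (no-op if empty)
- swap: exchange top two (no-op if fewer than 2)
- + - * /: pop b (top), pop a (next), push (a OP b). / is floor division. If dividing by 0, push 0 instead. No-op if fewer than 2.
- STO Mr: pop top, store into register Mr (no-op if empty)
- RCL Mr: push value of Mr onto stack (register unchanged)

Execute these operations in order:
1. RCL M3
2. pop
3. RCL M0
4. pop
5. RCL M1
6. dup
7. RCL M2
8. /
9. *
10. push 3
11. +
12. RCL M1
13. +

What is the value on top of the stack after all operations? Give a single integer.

After op 1 (RCL M3): stack=[0] mem=[0,0,0,0]
After op 2 (pop): stack=[empty] mem=[0,0,0,0]
After op 3 (RCL M0): stack=[0] mem=[0,0,0,0]
After op 4 (pop): stack=[empty] mem=[0,0,0,0]
After op 5 (RCL M1): stack=[0] mem=[0,0,0,0]
After op 6 (dup): stack=[0,0] mem=[0,0,0,0]
After op 7 (RCL M2): stack=[0,0,0] mem=[0,0,0,0]
After op 8 (/): stack=[0,0] mem=[0,0,0,0]
After op 9 (*): stack=[0] mem=[0,0,0,0]
After op 10 (push 3): stack=[0,3] mem=[0,0,0,0]
After op 11 (+): stack=[3] mem=[0,0,0,0]
After op 12 (RCL M1): stack=[3,0] mem=[0,0,0,0]
After op 13 (+): stack=[3] mem=[0,0,0,0]

Answer: 3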